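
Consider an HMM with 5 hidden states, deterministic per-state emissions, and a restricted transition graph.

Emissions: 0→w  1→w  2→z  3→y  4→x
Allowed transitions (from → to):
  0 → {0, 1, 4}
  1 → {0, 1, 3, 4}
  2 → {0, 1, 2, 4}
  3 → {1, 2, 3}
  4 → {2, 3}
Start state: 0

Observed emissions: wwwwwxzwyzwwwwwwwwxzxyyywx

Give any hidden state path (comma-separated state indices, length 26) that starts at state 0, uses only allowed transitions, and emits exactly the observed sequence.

  [0] w  {0,1}  => 0  start
  [1] w  {0,1}  => 0  0->0 ok
  [2] w  {0,1}  => 0  0->0 ok
  [3] w  {0,1}  => 0  0->0 ok
  [4] w  {0,1}  => 1  0->1 ok
  [5] x  {4}  => 4  1->4 ok
  [6] z  {2}  => 2  4->2 ok
  [7] w  {0,1}  => 1  2->1 ok
  [8] y  {3}  => 3  1->3 ok
  [9] z  {2}  => 2  3->2 ok
  [10] w  {0,1}  => 0  2->0 ok
  [11] w  {0,1}  => 1  0->1 ok
  [12] w  {0,1}  => 0  1->0 ok
  [13] w  {0,1}  => 0  0->0 ok
  [14] w  {0,1}  => 0  0->0 ok
  [15] w  {0,1}  => 1  0->1 ok
  [16] w  {0,1}  => 0  1->0 ok
  [17] w  {0,1}  => 0  0->0 ok
  [18] x  {4}  => 4  0->4 ok
  [19] z  {2}  => 2  4->2 ok
  [20] x  {4}  => 4  2->4 ok
  [21] y  {3}  => 3  4->3 ok
  [22] y  {3}  => 3  3->3 ok
  [23] y  {3}  => 3  3->3 ok
  [24] w  {0,1}  => 1  3->1 ok
  [25] x  {4}  => 4  1->4 ok

0,0,0,0,1,4,2,1,3,2,0,1,0,0,0,1,0,0,4,2,4,3,3,3,1,4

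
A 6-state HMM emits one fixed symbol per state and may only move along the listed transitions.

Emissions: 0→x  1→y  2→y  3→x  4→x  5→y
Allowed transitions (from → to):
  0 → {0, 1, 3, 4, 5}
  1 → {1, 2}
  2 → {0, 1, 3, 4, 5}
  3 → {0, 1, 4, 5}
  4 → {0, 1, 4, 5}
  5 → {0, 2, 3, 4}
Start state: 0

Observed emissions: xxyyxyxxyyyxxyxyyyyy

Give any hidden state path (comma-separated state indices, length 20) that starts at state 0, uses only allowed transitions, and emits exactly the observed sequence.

0,0,1,2,4,5,4,4,1,2,5,0,4,5,0,1,1,1,1,2

  t0 'x' -> {0,3,4}, take 0 (start)
  t1 'x' -> {0,3,4}, take 0 (0->0 ok)
  t2 'y' -> {1,2,5}, take 1 (0->1 ok)
  t3 'y' -> {1,2,5}, take 2 (1->2 ok)
  t4 'x' -> {0,3,4}, take 4 (2->4 ok)
  t5 'y' -> {1,2,5}, take 5 (4->5 ok)
  t6 'x' -> {0,3,4}, take 4 (5->4 ok)
  t7 'x' -> {0,3,4}, take 4 (4->4 ok)
  t8 'y' -> {1,2,5}, take 1 (4->1 ok)
  t9 'y' -> {1,2,5}, take 2 (1->2 ok)
  t10 'y' -> {1,2,5}, take 5 (2->5 ok)
  t11 'x' -> {0,3,4}, take 0 (5->0 ok)
  t12 'x' -> {0,3,4}, take 4 (0->4 ok)
  t13 'y' -> {1,2,5}, take 5 (4->5 ok)
  t14 'x' -> {0,3,4}, take 0 (5->0 ok)
  t15 'y' -> {1,2,5}, take 1 (0->1 ok)
  t16 'y' -> {1,2,5}, take 1 (1->1 ok)
  t17 'y' -> {1,2,5}, take 1 (1->1 ok)
  t18 'y' -> {1,2,5}, take 1 (1->1 ok)
  t19 'y' -> {1,2,5}, take 2 (1->2 ok)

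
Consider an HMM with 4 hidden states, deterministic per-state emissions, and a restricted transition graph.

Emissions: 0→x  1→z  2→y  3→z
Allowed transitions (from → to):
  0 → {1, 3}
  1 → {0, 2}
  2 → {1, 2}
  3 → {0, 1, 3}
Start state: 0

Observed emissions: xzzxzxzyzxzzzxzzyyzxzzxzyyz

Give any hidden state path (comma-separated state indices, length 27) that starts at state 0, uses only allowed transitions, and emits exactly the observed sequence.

0,3,3,0,1,0,1,2,1,0,3,3,3,0,3,1,2,2,1,0,3,1,0,1,2,2,1

  0: obs=x cand={0} pick 0 [start]
  1: obs=z cand={1,3} pick 3 [0->3 ok]
  2: obs=z cand={1,3} pick 3 [3->3 ok]
  3: obs=x cand={0} pick 0 [3->0 ok]
  4: obs=z cand={1,3} pick 1 [0->1 ok]
  5: obs=x cand={0} pick 0 [1->0 ok]
  6: obs=z cand={1,3} pick 1 [0->1 ok]
  7: obs=y cand={2} pick 2 [1->2 ok]
  8: obs=z cand={1,3} pick 1 [2->1 ok]
  9: obs=x cand={0} pick 0 [1->0 ok]
  10: obs=z cand={1,3} pick 3 [0->3 ok]
  11: obs=z cand={1,3} pick 3 [3->3 ok]
  12: obs=z cand={1,3} pick 3 [3->3 ok]
  13: obs=x cand={0} pick 0 [3->0 ok]
  14: obs=z cand={1,3} pick 3 [0->3 ok]
  15: obs=z cand={1,3} pick 1 [3->1 ok]
  16: obs=y cand={2} pick 2 [1->2 ok]
  17: obs=y cand={2} pick 2 [2->2 ok]
  18: obs=z cand={1,3} pick 1 [2->1 ok]
  19: obs=x cand={0} pick 0 [1->0 ok]
  20: obs=z cand={1,3} pick 3 [0->3 ok]
  21: obs=z cand={1,3} pick 1 [3->1 ok]
  22: obs=x cand={0} pick 0 [1->0 ok]
  23: obs=z cand={1,3} pick 1 [0->1 ok]
  24: obs=y cand={2} pick 2 [1->2 ok]
  25: obs=y cand={2} pick 2 [2->2 ok]
  26: obs=z cand={1,3} pick 1 [2->1 ok]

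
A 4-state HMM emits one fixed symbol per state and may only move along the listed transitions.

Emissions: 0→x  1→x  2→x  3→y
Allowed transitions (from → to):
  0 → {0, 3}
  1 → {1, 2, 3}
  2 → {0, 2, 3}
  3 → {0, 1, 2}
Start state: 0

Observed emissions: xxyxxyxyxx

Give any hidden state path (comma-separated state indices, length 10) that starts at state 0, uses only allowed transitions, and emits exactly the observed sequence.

  [0] x  {0,1,2}  => 0  start
  [1] x  {0,1,2}  => 0  0->0 ok
  [2] y  {3}  => 3  0->3 ok
  [3] x  {0,1,2}  => 2  3->2 ok
  [4] x  {0,1,2}  => 0  2->0 ok
  [5] y  {3}  => 3  0->3 ok
  [6] x  {0,1,2}  => 0  3->0 ok
  [7] y  {3}  => 3  0->3 ok
  [8] x  {0,1,2}  => 2  3->2 ok
  [9] x  {0,1,2}  => 0  2->0 ok

0,0,3,2,0,3,0,3,2,0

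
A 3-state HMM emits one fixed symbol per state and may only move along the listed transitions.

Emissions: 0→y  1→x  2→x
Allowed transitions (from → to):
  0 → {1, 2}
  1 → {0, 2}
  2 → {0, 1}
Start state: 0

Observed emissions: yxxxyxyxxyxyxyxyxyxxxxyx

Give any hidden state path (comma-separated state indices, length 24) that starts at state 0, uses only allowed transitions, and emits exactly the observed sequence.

0,2,1,2,0,1,0,2,1,0,2,0,1,0,2,0,1,0,1,2,1,2,0,2

  t0 'y' -> {0}, take 0 (start)
  t1 'x' -> {1,2}, take 2 (0->2 ok)
  t2 'x' -> {1,2}, take 1 (2->1 ok)
  t3 'x' -> {1,2}, take 2 (1->2 ok)
  t4 'y' -> {0}, take 0 (2->0 ok)
  t5 'x' -> {1,2}, take 1 (0->1 ok)
  t6 'y' -> {0}, take 0 (1->0 ok)
  t7 'x' -> {1,2}, take 2 (0->2 ok)
  t8 'x' -> {1,2}, take 1 (2->1 ok)
  t9 'y' -> {0}, take 0 (1->0 ok)
  t10 'x' -> {1,2}, take 2 (0->2 ok)
  t11 'y' -> {0}, take 0 (2->0 ok)
  t12 'x' -> {1,2}, take 1 (0->1 ok)
  t13 'y' -> {0}, take 0 (1->0 ok)
  t14 'x' -> {1,2}, take 2 (0->2 ok)
  t15 'y' -> {0}, take 0 (2->0 ok)
  t16 'x' -> {1,2}, take 1 (0->1 ok)
  t17 'y' -> {0}, take 0 (1->0 ok)
  t18 'x' -> {1,2}, take 1 (0->1 ok)
  t19 'x' -> {1,2}, take 2 (1->2 ok)
  t20 'x' -> {1,2}, take 1 (2->1 ok)
  t21 'x' -> {1,2}, take 2 (1->2 ok)
  t22 'y' -> {0}, take 0 (2->0 ok)
  t23 'x' -> {1,2}, take 2 (0->2 ok)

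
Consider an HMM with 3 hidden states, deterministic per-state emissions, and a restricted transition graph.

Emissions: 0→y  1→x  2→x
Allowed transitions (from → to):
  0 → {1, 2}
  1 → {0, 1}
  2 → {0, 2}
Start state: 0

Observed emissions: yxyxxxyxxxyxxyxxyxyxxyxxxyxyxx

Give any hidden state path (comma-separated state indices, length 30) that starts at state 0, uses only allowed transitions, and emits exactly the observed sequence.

0,1,0,1,1,1,0,2,2,2,0,2,2,0,2,2,0,2,0,1,1,0,1,1,1,0,1,0,1,1

  [0] y  {0}  => 0  start
  [1] x  {1,2}  => 1  0->1 ok
  [2] y  {0}  => 0  1->0 ok
  [3] x  {1,2}  => 1  0->1 ok
  [4] x  {1,2}  => 1  1->1 ok
  [5] x  {1,2}  => 1  1->1 ok
  [6] y  {0}  => 0  1->0 ok
  [7] x  {1,2}  => 2  0->2 ok
  [8] x  {1,2}  => 2  2->2 ok
  [9] x  {1,2}  => 2  2->2 ok
  [10] y  {0}  => 0  2->0 ok
  [11] x  {1,2}  => 2  0->2 ok
  [12] x  {1,2}  => 2  2->2 ok
  [13] y  {0}  => 0  2->0 ok
  [14] x  {1,2}  => 2  0->2 ok
  [15] x  {1,2}  => 2  2->2 ok
  [16] y  {0}  => 0  2->0 ok
  [17] x  {1,2}  => 2  0->2 ok
  [18] y  {0}  => 0  2->0 ok
  [19] x  {1,2}  => 1  0->1 ok
  [20] x  {1,2}  => 1  1->1 ok
  [21] y  {0}  => 0  1->0 ok
  [22] x  {1,2}  => 1  0->1 ok
  [23] x  {1,2}  => 1  1->1 ok
  [24] x  {1,2}  => 1  1->1 ok
  [25] y  {0}  => 0  1->0 ok
  [26] x  {1,2}  => 1  0->1 ok
  [27] y  {0}  => 0  1->0 ok
  [28] x  {1,2}  => 1  0->1 ok
  [29] x  {1,2}  => 1  1->1 ok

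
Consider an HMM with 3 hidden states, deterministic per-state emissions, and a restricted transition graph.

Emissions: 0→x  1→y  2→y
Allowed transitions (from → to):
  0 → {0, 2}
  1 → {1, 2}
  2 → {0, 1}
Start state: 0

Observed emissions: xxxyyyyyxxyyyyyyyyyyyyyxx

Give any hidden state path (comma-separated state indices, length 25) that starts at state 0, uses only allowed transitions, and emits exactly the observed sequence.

0,0,0,2,1,1,1,2,0,0,2,1,1,2,1,1,1,1,1,2,1,1,2,0,0

  t0 'x' -> {0}, take 0 (start)
  t1 'x' -> {0}, take 0 (0->0 ok)
  t2 'x' -> {0}, take 0 (0->0 ok)
  t3 'y' -> {1,2}, take 2 (0->2 ok)
  t4 'y' -> {1,2}, take 1 (2->1 ok)
  t5 'y' -> {1,2}, take 1 (1->1 ok)
  t6 'y' -> {1,2}, take 1 (1->1 ok)
  t7 'y' -> {1,2}, take 2 (1->2 ok)
  t8 'x' -> {0}, take 0 (2->0 ok)
  t9 'x' -> {0}, take 0 (0->0 ok)
  t10 'y' -> {1,2}, take 2 (0->2 ok)
  t11 'y' -> {1,2}, take 1 (2->1 ok)
  t12 'y' -> {1,2}, take 1 (1->1 ok)
  t13 'y' -> {1,2}, take 2 (1->2 ok)
  t14 'y' -> {1,2}, take 1 (2->1 ok)
  t15 'y' -> {1,2}, take 1 (1->1 ok)
  t16 'y' -> {1,2}, take 1 (1->1 ok)
  t17 'y' -> {1,2}, take 1 (1->1 ok)
  t18 'y' -> {1,2}, take 1 (1->1 ok)
  t19 'y' -> {1,2}, take 2 (1->2 ok)
  t20 'y' -> {1,2}, take 1 (2->1 ok)
  t21 'y' -> {1,2}, take 1 (1->1 ok)
  t22 'y' -> {1,2}, take 2 (1->2 ok)
  t23 'x' -> {0}, take 0 (2->0 ok)
  t24 'x' -> {0}, take 0 (0->0 ok)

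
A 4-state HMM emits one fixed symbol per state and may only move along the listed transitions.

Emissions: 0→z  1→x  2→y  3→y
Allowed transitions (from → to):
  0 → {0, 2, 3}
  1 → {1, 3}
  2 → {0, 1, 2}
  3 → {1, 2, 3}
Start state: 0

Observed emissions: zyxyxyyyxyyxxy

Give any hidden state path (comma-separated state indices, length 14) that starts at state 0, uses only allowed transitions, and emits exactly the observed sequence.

  [0] z  {0}  => 0  start
  [1] y  {2,3}  => 2  0->2 ok
  [2] x  {1}  => 1  2->1 ok
  [3] y  {2,3}  => 3  1->3 ok
  [4] x  {1}  => 1  3->1 ok
  [5] y  {2,3}  => 3  1->3 ok
  [6] y  {2,3}  => 3  3->3 ok
  [7] y  {2,3}  => 2  3->2 ok
  [8] x  {1}  => 1  2->1 ok
  [9] y  {2,3}  => 3  1->3 ok
  [10] y  {2,3}  => 3  3->3 ok
  [11] x  {1}  => 1  3->1 ok
  [12] x  {1}  => 1  1->1 ok
  [13] y  {2,3}  => 3  1->3 ok

0,2,1,3,1,3,3,2,1,3,3,1,1,3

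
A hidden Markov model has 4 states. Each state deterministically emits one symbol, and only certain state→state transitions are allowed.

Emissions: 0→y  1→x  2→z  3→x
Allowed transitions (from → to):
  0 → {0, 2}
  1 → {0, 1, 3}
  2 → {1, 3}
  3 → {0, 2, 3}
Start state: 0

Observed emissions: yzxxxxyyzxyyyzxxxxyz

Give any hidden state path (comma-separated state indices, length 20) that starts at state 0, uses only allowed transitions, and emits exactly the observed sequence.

  pos 0: y in {0}, choose 0; start
  pos 1: z in {2}, choose 2; 0->2 ok
  pos 2: x in {1,3}, choose 1; 2->1 ok
  pos 3: x in {1,3}, choose 3; 1->3 ok
  pos 4: x in {1,3}, choose 3; 3->3 ok
  pos 5: x in {1,3}, choose 3; 3->3 ok
  pos 6: y in {0}, choose 0; 3->0 ok
  pos 7: y in {0}, choose 0; 0->0 ok
  pos 8: z in {2}, choose 2; 0->2 ok
  pos 9: x in {1,3}, choose 3; 2->3 ok
  pos 10: y in {0}, choose 0; 3->0 ok
  pos 11: y in {0}, choose 0; 0->0 ok
  pos 12: y in {0}, choose 0; 0->0 ok
  pos 13: z in {2}, choose 2; 0->2 ok
  pos 14: x in {1,3}, choose 1; 2->1 ok
  pos 15: x in {1,3}, choose 1; 1->1 ok
  pos 16: x in {1,3}, choose 3; 1->3 ok
  pos 17: x in {1,3}, choose 3; 3->3 ok
  pos 18: y in {0}, choose 0; 3->0 ok
  pos 19: z in {2}, choose 2; 0->2 ok

0,2,1,3,3,3,0,0,2,3,0,0,0,2,1,1,3,3,0,2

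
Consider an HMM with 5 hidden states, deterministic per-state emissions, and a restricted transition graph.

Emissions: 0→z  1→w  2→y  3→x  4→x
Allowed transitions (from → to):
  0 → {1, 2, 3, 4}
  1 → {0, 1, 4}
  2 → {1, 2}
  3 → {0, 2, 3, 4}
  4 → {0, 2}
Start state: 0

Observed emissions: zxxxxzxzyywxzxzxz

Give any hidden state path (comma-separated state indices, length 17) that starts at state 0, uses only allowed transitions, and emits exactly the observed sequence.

  pos 0: z in {0}, choose 0; start
  pos 1: x in {3,4}, choose 3; 0->3 ok
  pos 2: x in {3,4}, choose 3; 3->3 ok
  pos 3: x in {3,4}, choose 3; 3->3 ok
  pos 4: x in {3,4}, choose 3; 3->3 ok
  pos 5: z in {0}, choose 0; 3->0 ok
  pos 6: x in {3,4}, choose 4; 0->4 ok
  pos 7: z in {0}, choose 0; 4->0 ok
  pos 8: y in {2}, choose 2; 0->2 ok
  pos 9: y in {2}, choose 2; 2->2 ok
  pos 10: w in {1}, choose 1; 2->1 ok
  pos 11: x in {3,4}, choose 4; 1->4 ok
  pos 12: z in {0}, choose 0; 4->0 ok
  pos 13: x in {3,4}, choose 4; 0->4 ok
  pos 14: z in {0}, choose 0; 4->0 ok
  pos 15: x in {3,4}, choose 3; 0->3 ok
  pos 16: z in {0}, choose 0; 3->0 ok

0,3,3,3,3,0,4,0,2,2,1,4,0,4,0,3,0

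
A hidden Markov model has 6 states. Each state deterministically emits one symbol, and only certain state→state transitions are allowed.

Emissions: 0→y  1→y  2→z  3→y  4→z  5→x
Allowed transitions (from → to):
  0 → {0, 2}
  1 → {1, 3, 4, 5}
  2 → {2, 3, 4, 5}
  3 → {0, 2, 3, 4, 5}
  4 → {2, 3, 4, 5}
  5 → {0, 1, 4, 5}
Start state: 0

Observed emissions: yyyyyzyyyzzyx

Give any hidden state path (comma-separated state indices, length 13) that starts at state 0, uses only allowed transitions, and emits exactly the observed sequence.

  t0 'y' -> {0,1,3}, take 0 (start)
  t1 'y' -> {0,1,3}, take 0 (0->0 ok)
  t2 'y' -> {0,1,3}, take 0 (0->0 ok)
  t3 'y' -> {0,1,3}, take 0 (0->0 ok)
  t4 'y' -> {0,1,3}, take 0 (0->0 ok)
  t5 'z' -> {2,4}, take 2 (0->2 ok)
  t6 'y' -> {0,1,3}, take 3 (2->3 ok)
  t7 'y' -> {0,1,3}, take 3 (3->3 ok)
  t8 'y' -> {0,1,3}, take 3 (3->3 ok)
  t9 'z' -> {2,4}, take 4 (3->4 ok)
  t10 'z' -> {2,4}, take 2 (4->2 ok)
  t11 'y' -> {0,1,3}, take 3 (2->3 ok)
  t12 'x' -> {5}, take 5 (3->5 ok)

0,0,0,0,0,2,3,3,3,4,2,3,5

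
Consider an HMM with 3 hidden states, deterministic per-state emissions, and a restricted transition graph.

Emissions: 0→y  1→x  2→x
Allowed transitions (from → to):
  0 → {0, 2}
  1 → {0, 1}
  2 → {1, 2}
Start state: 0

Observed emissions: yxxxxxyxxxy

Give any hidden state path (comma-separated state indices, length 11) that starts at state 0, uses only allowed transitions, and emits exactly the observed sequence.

0,2,1,1,1,1,0,2,2,1,0

  [0] y  {0}  => 0  start
  [1] x  {1,2}  => 2  0->2 ok
  [2] x  {1,2}  => 1  2->1 ok
  [3] x  {1,2}  => 1  1->1 ok
  [4] x  {1,2}  => 1  1->1 ok
  [5] x  {1,2}  => 1  1->1 ok
  [6] y  {0}  => 0  1->0 ok
  [7] x  {1,2}  => 2  0->2 ok
  [8] x  {1,2}  => 2  2->2 ok
  [9] x  {1,2}  => 1  2->1 ok
  [10] y  {0}  => 0  1->0 ok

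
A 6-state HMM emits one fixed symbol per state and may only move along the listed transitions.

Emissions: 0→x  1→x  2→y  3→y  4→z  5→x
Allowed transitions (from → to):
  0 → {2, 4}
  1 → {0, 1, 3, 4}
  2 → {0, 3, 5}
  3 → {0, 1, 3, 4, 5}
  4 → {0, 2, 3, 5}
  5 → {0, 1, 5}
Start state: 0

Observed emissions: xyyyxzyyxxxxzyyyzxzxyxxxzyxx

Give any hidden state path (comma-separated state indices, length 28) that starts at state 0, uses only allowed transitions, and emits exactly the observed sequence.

0,2,3,3,1,4,3,3,5,5,1,0,4,2,3,3,4,0,4,0,2,5,1,0,4,2,5,5

  pos 0: x in {0,1,5}, choose 0; start
  pos 1: y in {2,3}, choose 2; 0->2 ok
  pos 2: y in {2,3}, choose 3; 2->3 ok
  pos 3: y in {2,3}, choose 3; 3->3 ok
  pos 4: x in {0,1,5}, choose 1; 3->1 ok
  pos 5: z in {4}, choose 4; 1->4 ok
  pos 6: y in {2,3}, choose 3; 4->3 ok
  pos 7: y in {2,3}, choose 3; 3->3 ok
  pos 8: x in {0,1,5}, choose 5; 3->5 ok
  pos 9: x in {0,1,5}, choose 5; 5->5 ok
  pos 10: x in {0,1,5}, choose 1; 5->1 ok
  pos 11: x in {0,1,5}, choose 0; 1->0 ok
  pos 12: z in {4}, choose 4; 0->4 ok
  pos 13: y in {2,3}, choose 2; 4->2 ok
  pos 14: y in {2,3}, choose 3; 2->3 ok
  pos 15: y in {2,3}, choose 3; 3->3 ok
  pos 16: z in {4}, choose 4; 3->4 ok
  pos 17: x in {0,1,5}, choose 0; 4->0 ok
  pos 18: z in {4}, choose 4; 0->4 ok
  pos 19: x in {0,1,5}, choose 0; 4->0 ok
  pos 20: y in {2,3}, choose 2; 0->2 ok
  pos 21: x in {0,1,5}, choose 5; 2->5 ok
  pos 22: x in {0,1,5}, choose 1; 5->1 ok
  pos 23: x in {0,1,5}, choose 0; 1->0 ok
  pos 24: z in {4}, choose 4; 0->4 ok
  pos 25: y in {2,3}, choose 2; 4->2 ok
  pos 26: x in {0,1,5}, choose 5; 2->5 ok
  pos 27: x in {0,1,5}, choose 5; 5->5 ok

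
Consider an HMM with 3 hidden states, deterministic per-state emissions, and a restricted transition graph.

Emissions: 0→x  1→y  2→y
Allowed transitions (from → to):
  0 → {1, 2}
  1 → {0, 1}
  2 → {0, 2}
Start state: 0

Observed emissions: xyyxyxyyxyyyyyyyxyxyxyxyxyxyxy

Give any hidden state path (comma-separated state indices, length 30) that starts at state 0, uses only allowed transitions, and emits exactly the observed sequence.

0,1,1,0,2,0,1,1,0,1,1,1,1,1,1,1,0,1,0,1,0,1,0,2,0,2,0,2,0,2

  [0] x  {0}  => 0  start
  [1] y  {1,2}  => 1  0->1 ok
  [2] y  {1,2}  => 1  1->1 ok
  [3] x  {0}  => 0  1->0 ok
  [4] y  {1,2}  => 2  0->2 ok
  [5] x  {0}  => 0  2->0 ok
  [6] y  {1,2}  => 1  0->1 ok
  [7] y  {1,2}  => 1  1->1 ok
  [8] x  {0}  => 0  1->0 ok
  [9] y  {1,2}  => 1  0->1 ok
  [10] y  {1,2}  => 1  1->1 ok
  [11] y  {1,2}  => 1  1->1 ok
  [12] y  {1,2}  => 1  1->1 ok
  [13] y  {1,2}  => 1  1->1 ok
  [14] y  {1,2}  => 1  1->1 ok
  [15] y  {1,2}  => 1  1->1 ok
  [16] x  {0}  => 0  1->0 ok
  [17] y  {1,2}  => 1  0->1 ok
  [18] x  {0}  => 0  1->0 ok
  [19] y  {1,2}  => 1  0->1 ok
  [20] x  {0}  => 0  1->0 ok
  [21] y  {1,2}  => 1  0->1 ok
  [22] x  {0}  => 0  1->0 ok
  [23] y  {1,2}  => 2  0->2 ok
  [24] x  {0}  => 0  2->0 ok
  [25] y  {1,2}  => 2  0->2 ok
  [26] x  {0}  => 0  2->0 ok
  [27] y  {1,2}  => 2  0->2 ok
  [28] x  {0}  => 0  2->0 ok
  [29] y  {1,2}  => 2  0->2 ok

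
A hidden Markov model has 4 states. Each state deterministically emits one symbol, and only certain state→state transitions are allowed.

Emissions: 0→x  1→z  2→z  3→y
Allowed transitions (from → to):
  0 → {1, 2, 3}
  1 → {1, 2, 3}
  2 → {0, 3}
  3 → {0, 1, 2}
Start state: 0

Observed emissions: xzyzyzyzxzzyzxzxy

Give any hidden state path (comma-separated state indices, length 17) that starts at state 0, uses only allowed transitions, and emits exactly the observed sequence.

0,2,3,2,3,1,3,2,0,1,2,3,2,0,2,0,3

  0: obs=x cand={0} pick 0 [start]
  1: obs=z cand={1,2} pick 2 [0->2 ok]
  2: obs=y cand={3} pick 3 [2->3 ok]
  3: obs=z cand={1,2} pick 2 [3->2 ok]
  4: obs=y cand={3} pick 3 [2->3 ok]
  5: obs=z cand={1,2} pick 1 [3->1 ok]
  6: obs=y cand={3} pick 3 [1->3 ok]
  7: obs=z cand={1,2} pick 2 [3->2 ok]
  8: obs=x cand={0} pick 0 [2->0 ok]
  9: obs=z cand={1,2} pick 1 [0->1 ok]
  10: obs=z cand={1,2} pick 2 [1->2 ok]
  11: obs=y cand={3} pick 3 [2->3 ok]
  12: obs=z cand={1,2} pick 2 [3->2 ok]
  13: obs=x cand={0} pick 0 [2->0 ok]
  14: obs=z cand={1,2} pick 2 [0->2 ok]
  15: obs=x cand={0} pick 0 [2->0 ok]
  16: obs=y cand={3} pick 3 [0->3 ok]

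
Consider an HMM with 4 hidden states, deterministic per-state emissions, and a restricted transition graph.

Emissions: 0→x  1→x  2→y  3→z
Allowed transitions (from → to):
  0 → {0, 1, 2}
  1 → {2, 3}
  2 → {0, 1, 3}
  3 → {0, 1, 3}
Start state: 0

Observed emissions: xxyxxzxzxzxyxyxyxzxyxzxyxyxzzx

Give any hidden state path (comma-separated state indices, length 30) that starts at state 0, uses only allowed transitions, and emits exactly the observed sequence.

0,0,2,0,1,3,1,3,1,3,1,2,1,2,1,2,1,3,0,2,1,3,0,2,1,2,1,3,3,1

  t0 'x' -> {0,1}, take 0 (start)
  t1 'x' -> {0,1}, take 0 (0->0 ok)
  t2 'y' -> {2}, take 2 (0->2 ok)
  t3 'x' -> {0,1}, take 0 (2->0 ok)
  t4 'x' -> {0,1}, take 1 (0->1 ok)
  t5 'z' -> {3}, take 3 (1->3 ok)
  t6 'x' -> {0,1}, take 1 (3->1 ok)
  t7 'z' -> {3}, take 3 (1->3 ok)
  t8 'x' -> {0,1}, take 1 (3->1 ok)
  t9 'z' -> {3}, take 3 (1->3 ok)
  t10 'x' -> {0,1}, take 1 (3->1 ok)
  t11 'y' -> {2}, take 2 (1->2 ok)
  t12 'x' -> {0,1}, take 1 (2->1 ok)
  t13 'y' -> {2}, take 2 (1->2 ok)
  t14 'x' -> {0,1}, take 1 (2->1 ok)
  t15 'y' -> {2}, take 2 (1->2 ok)
  t16 'x' -> {0,1}, take 1 (2->1 ok)
  t17 'z' -> {3}, take 3 (1->3 ok)
  t18 'x' -> {0,1}, take 0 (3->0 ok)
  t19 'y' -> {2}, take 2 (0->2 ok)
  t20 'x' -> {0,1}, take 1 (2->1 ok)
  t21 'z' -> {3}, take 3 (1->3 ok)
  t22 'x' -> {0,1}, take 0 (3->0 ok)
  t23 'y' -> {2}, take 2 (0->2 ok)
  t24 'x' -> {0,1}, take 1 (2->1 ok)
  t25 'y' -> {2}, take 2 (1->2 ok)
  t26 'x' -> {0,1}, take 1 (2->1 ok)
  t27 'z' -> {3}, take 3 (1->3 ok)
  t28 'z' -> {3}, take 3 (3->3 ok)
  t29 'x' -> {0,1}, take 1 (3->1 ok)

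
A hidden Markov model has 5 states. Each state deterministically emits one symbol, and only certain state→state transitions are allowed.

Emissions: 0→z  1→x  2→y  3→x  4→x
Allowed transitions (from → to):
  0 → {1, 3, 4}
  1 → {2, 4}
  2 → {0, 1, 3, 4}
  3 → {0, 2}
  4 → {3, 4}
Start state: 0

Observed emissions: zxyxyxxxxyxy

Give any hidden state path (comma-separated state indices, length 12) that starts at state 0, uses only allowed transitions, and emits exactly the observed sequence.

  t0 'z' -> {0}, take 0 (start)
  t1 'x' -> {1,3,4}, take 3 (0->3 ok)
  t2 'y' -> {2}, take 2 (3->2 ok)
  t3 'x' -> {1,3,4}, take 1 (2->1 ok)
  t4 'y' -> {2}, take 2 (1->2 ok)
  t5 'x' -> {1,3,4}, take 4 (2->4 ok)
  t6 'x' -> {1,3,4}, take 4 (4->4 ok)
  t7 'x' -> {1,3,4}, take 4 (4->4 ok)
  t8 'x' -> {1,3,4}, take 3 (4->3 ok)
  t9 'y' -> {2}, take 2 (3->2 ok)
  t10 'x' -> {1,3,4}, take 3 (2->3 ok)
  t11 'y' -> {2}, take 2 (3->2 ok)

0,3,2,1,2,4,4,4,3,2,3,2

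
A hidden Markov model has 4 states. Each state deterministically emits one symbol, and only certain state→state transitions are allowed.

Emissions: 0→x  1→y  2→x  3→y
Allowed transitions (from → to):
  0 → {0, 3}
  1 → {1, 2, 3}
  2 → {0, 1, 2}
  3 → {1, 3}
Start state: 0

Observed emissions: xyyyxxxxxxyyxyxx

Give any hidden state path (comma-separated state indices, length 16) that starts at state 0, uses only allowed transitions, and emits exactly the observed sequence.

  pos 0: x in {0,2}, choose 0; start
  pos 1: y in {1,3}, choose 3; 0->3 ok
  pos 2: y in {1,3}, choose 1; 3->1 ok
  pos 3: y in {1,3}, choose 1; 1->1 ok
  pos 4: x in {0,2}, choose 2; 1->2 ok
  pos 5: x in {0,2}, choose 2; 2->2 ok
  pos 6: x in {0,2}, choose 0; 2->0 ok
  pos 7: x in {0,2}, choose 0; 0->0 ok
  pos 8: x in {0,2}, choose 0; 0->0 ok
  pos 9: x in {0,2}, choose 0; 0->0 ok
  pos 10: y in {1,3}, choose 3; 0->3 ok
  pos 11: y in {1,3}, choose 1; 3->1 ok
  pos 12: x in {0,2}, choose 2; 1->2 ok
  pos 13: y in {1,3}, choose 1; 2->1 ok
  pos 14: x in {0,2}, choose 2; 1->2 ok
  pos 15: x in {0,2}, choose 2; 2->2 ok

0,3,1,1,2,2,0,0,0,0,3,1,2,1,2,2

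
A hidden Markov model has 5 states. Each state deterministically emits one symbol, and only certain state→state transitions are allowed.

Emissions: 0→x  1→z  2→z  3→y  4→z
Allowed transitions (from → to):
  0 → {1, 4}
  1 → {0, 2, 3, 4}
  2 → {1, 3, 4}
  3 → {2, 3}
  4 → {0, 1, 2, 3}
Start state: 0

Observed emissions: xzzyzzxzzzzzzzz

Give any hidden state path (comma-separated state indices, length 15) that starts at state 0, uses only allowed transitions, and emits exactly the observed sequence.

  [0] x  {0}  => 0  start
  [1] z  {1,2,4}  => 4  0->4 ok
  [2] z  {1,2,4}  => 1  4->1 ok
  [3] y  {3}  => 3  1->3 ok
  [4] z  {1,2,4}  => 2  3->2 ok
  [5] z  {1,2,4}  => 1  2->1 ok
  [6] x  {0}  => 0  1->0 ok
  [7] z  {1,2,4}  => 4  0->4 ok
  [8] z  {1,2,4}  => 1  4->1 ok
  [9] z  {1,2,4}  => 4  1->4 ok
  [10] z  {1,2,4}  => 1  4->1 ok
  [11] z  {1,2,4}  => 4  1->4 ok
  [12] z  {1,2,4}  => 2  4->2 ok
  [13] z  {1,2,4}  => 1  2->1 ok
  [14] z  {1,2,4}  => 2  1->2 ok

0,4,1,3,2,1,0,4,1,4,1,4,2,1,2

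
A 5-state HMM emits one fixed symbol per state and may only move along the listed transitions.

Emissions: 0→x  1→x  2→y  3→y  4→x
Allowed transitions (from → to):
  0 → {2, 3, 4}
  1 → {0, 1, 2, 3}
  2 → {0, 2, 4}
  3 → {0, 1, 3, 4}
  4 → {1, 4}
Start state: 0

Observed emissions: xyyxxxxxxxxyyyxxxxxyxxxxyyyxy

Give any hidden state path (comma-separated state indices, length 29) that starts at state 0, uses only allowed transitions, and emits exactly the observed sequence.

  t0 'x' -> {0,1,4}, take 0 (start)
  t1 'y' -> {2,3}, take 2 (0->2 ok)
  t2 'y' -> {2,3}, take 2 (2->2 ok)
  t3 'x' -> {0,1,4}, take 4 (2->4 ok)
  t4 'x' -> {0,1,4}, take 1 (4->1 ok)
  t5 'x' -> {0,1,4}, take 0 (1->0 ok)
  t6 'x' -> {0,1,4}, take 4 (0->4 ok)
  t7 'x' -> {0,1,4}, take 1 (4->1 ok)
  t8 'x' -> {0,1,4}, take 1 (1->1 ok)
  t9 'x' -> {0,1,4}, take 1 (1->1 ok)
  t10 'x' -> {0,1,4}, take 1 (1->1 ok)
  t11 'y' -> {2,3}, take 3 (1->3 ok)
  t12 'y' -> {2,3}, take 3 (3->3 ok)
  t13 'y' -> {2,3}, take 3 (3->3 ok)
  t14 'x' -> {0,1,4}, take 4 (3->4 ok)
  t15 'x' -> {0,1,4}, take 4 (4->4 ok)
  t16 'x' -> {0,1,4}, take 1 (4->1 ok)
  t17 'x' -> {0,1,4}, take 1 (1->1 ok)
  t18 'x' -> {0,1,4}, take 0 (1->0 ok)
  t19 'y' -> {2,3}, take 2 (0->2 ok)
  t20 'x' -> {0,1,4}, take 4 (2->4 ok)
  t21 'x' -> {0,1,4}, take 4 (4->4 ok)
  t22 'x' -> {0,1,4}, take 4 (4->4 ok)
  t23 'x' -> {0,1,4}, take 1 (4->1 ok)
  t24 'y' -> {2,3}, take 2 (1->2 ok)
  t25 'y' -> {2,3}, take 2 (2->2 ok)
  t26 'y' -> {2,3}, take 2 (2->2 ok)
  t27 'x' -> {0,1,4}, take 0 (2->0 ok)
  t28 'y' -> {2,3}, take 2 (0->2 ok)

0,2,2,4,1,0,4,1,1,1,1,3,3,3,4,4,1,1,0,2,4,4,4,1,2,2,2,0,2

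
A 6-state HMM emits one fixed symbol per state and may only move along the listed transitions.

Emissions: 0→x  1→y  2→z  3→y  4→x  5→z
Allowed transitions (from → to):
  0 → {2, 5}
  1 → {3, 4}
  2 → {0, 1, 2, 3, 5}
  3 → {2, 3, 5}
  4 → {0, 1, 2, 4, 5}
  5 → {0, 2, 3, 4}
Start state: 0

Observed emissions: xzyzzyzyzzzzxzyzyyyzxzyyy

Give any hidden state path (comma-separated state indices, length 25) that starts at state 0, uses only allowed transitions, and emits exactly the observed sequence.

0,2,3,2,5,3,5,3,2,5,2,5,0,5,3,5,3,3,3,5,4,2,3,3,3

  0: obs=x cand={0,4} pick 0 [start]
  1: obs=z cand={2,5} pick 2 [0->2 ok]
  2: obs=y cand={1,3} pick 3 [2->3 ok]
  3: obs=z cand={2,5} pick 2 [3->2 ok]
  4: obs=z cand={2,5} pick 5 [2->5 ok]
  5: obs=y cand={1,3} pick 3 [5->3 ok]
  6: obs=z cand={2,5} pick 5 [3->5 ok]
  7: obs=y cand={1,3} pick 3 [5->3 ok]
  8: obs=z cand={2,5} pick 2 [3->2 ok]
  9: obs=z cand={2,5} pick 5 [2->5 ok]
  10: obs=z cand={2,5} pick 2 [5->2 ok]
  11: obs=z cand={2,5} pick 5 [2->5 ok]
  12: obs=x cand={0,4} pick 0 [5->0 ok]
  13: obs=z cand={2,5} pick 5 [0->5 ok]
  14: obs=y cand={1,3} pick 3 [5->3 ok]
  15: obs=z cand={2,5} pick 5 [3->5 ok]
  16: obs=y cand={1,3} pick 3 [5->3 ok]
  17: obs=y cand={1,3} pick 3 [3->3 ok]
  18: obs=y cand={1,3} pick 3 [3->3 ok]
  19: obs=z cand={2,5} pick 5 [3->5 ok]
  20: obs=x cand={0,4} pick 4 [5->4 ok]
  21: obs=z cand={2,5} pick 2 [4->2 ok]
  22: obs=y cand={1,3} pick 3 [2->3 ok]
  23: obs=y cand={1,3} pick 3 [3->3 ok]
  24: obs=y cand={1,3} pick 3 [3->3 ok]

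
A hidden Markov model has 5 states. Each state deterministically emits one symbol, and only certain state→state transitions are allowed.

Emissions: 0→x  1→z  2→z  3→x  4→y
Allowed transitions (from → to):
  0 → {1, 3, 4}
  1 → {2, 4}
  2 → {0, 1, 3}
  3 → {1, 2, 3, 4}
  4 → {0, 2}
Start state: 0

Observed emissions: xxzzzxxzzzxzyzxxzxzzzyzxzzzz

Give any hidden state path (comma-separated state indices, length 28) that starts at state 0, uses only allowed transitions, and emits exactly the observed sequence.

0,3,2,1,2,0,3,2,1,2,0,1,4,2,3,3,2,0,1,2,1,4,2,3,1,2,1,2

  t0 'x' -> {0,3}, take 0 (start)
  t1 'x' -> {0,3}, take 3 (0->3 ok)
  t2 'z' -> {1,2}, take 2 (3->2 ok)
  t3 'z' -> {1,2}, take 1 (2->1 ok)
  t4 'z' -> {1,2}, take 2 (1->2 ok)
  t5 'x' -> {0,3}, take 0 (2->0 ok)
  t6 'x' -> {0,3}, take 3 (0->3 ok)
  t7 'z' -> {1,2}, take 2 (3->2 ok)
  t8 'z' -> {1,2}, take 1 (2->1 ok)
  t9 'z' -> {1,2}, take 2 (1->2 ok)
  t10 'x' -> {0,3}, take 0 (2->0 ok)
  t11 'z' -> {1,2}, take 1 (0->1 ok)
  t12 'y' -> {4}, take 4 (1->4 ok)
  t13 'z' -> {1,2}, take 2 (4->2 ok)
  t14 'x' -> {0,3}, take 3 (2->3 ok)
  t15 'x' -> {0,3}, take 3 (3->3 ok)
  t16 'z' -> {1,2}, take 2 (3->2 ok)
  t17 'x' -> {0,3}, take 0 (2->0 ok)
  t18 'z' -> {1,2}, take 1 (0->1 ok)
  t19 'z' -> {1,2}, take 2 (1->2 ok)
  t20 'z' -> {1,2}, take 1 (2->1 ok)
  t21 'y' -> {4}, take 4 (1->4 ok)
  t22 'z' -> {1,2}, take 2 (4->2 ok)
  t23 'x' -> {0,3}, take 3 (2->3 ok)
  t24 'z' -> {1,2}, take 1 (3->1 ok)
  t25 'z' -> {1,2}, take 2 (1->2 ok)
  t26 'z' -> {1,2}, take 1 (2->1 ok)
  t27 'z' -> {1,2}, take 2 (1->2 ok)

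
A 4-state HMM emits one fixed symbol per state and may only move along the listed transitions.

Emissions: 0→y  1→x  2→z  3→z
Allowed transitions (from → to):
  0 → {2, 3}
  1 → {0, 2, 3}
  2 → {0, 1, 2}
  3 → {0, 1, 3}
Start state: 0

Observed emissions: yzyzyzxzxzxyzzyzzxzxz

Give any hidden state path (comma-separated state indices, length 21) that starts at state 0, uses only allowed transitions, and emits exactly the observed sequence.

  pos 0: y in {0}, choose 0; start
  pos 1: z in {2,3}, choose 2; 0->2 ok
  pos 2: y in {0}, choose 0; 2->0 ok
  pos 3: z in {2,3}, choose 3; 0->3 ok
  pos 4: y in {0}, choose 0; 3->0 ok
  pos 5: z in {2,3}, choose 3; 0->3 ok
  pos 6: x in {1}, choose 1; 3->1 ok
  pos 7: z in {2,3}, choose 3; 1->3 ok
  pos 8: x in {1}, choose 1; 3->1 ok
  pos 9: z in {2,3}, choose 3; 1->3 ok
  pos 10: x in {1}, choose 1; 3->1 ok
  pos 11: y in {0}, choose 0; 1->0 ok
  pos 12: z in {2,3}, choose 3; 0->3 ok
  pos 13: z in {2,3}, choose 3; 3->3 ok
  pos 14: y in {0}, choose 0; 3->0 ok
  pos 15: z in {2,3}, choose 2; 0->2 ok
  pos 16: z in {2,3}, choose 2; 2->2 ok
  pos 17: x in {1}, choose 1; 2->1 ok
  pos 18: z in {2,3}, choose 3; 1->3 ok
  pos 19: x in {1}, choose 1; 3->1 ok
  pos 20: z in {2,3}, choose 3; 1->3 ok

0,2,0,3,0,3,1,3,1,3,1,0,3,3,0,2,2,1,3,1,3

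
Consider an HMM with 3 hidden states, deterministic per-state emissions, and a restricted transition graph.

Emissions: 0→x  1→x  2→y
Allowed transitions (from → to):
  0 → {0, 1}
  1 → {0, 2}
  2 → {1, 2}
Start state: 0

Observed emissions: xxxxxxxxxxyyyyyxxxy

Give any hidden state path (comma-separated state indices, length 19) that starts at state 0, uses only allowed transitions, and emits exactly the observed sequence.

0,0,0,1,0,1,0,1,0,1,2,2,2,2,2,1,0,1,2

  [0] x  {0,1}  => 0  start
  [1] x  {0,1}  => 0  0->0 ok
  [2] x  {0,1}  => 0  0->0 ok
  [3] x  {0,1}  => 1  0->1 ok
  [4] x  {0,1}  => 0  1->0 ok
  [5] x  {0,1}  => 1  0->1 ok
  [6] x  {0,1}  => 0  1->0 ok
  [7] x  {0,1}  => 1  0->1 ok
  [8] x  {0,1}  => 0  1->0 ok
  [9] x  {0,1}  => 1  0->1 ok
  [10] y  {2}  => 2  1->2 ok
  [11] y  {2}  => 2  2->2 ok
  [12] y  {2}  => 2  2->2 ok
  [13] y  {2}  => 2  2->2 ok
  [14] y  {2}  => 2  2->2 ok
  [15] x  {0,1}  => 1  2->1 ok
  [16] x  {0,1}  => 0  1->0 ok
  [17] x  {0,1}  => 1  0->1 ok
  [18] y  {2}  => 2  1->2 ok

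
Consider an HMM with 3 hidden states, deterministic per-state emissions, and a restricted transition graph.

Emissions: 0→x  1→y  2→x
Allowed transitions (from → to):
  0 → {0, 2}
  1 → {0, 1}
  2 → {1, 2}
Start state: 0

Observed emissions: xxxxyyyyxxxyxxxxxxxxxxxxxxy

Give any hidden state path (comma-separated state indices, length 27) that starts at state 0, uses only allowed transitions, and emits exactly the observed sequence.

0,0,0,2,1,1,1,1,0,0,2,1,0,0,0,0,0,2,2,2,2,2,2,2,2,2,1

  t0 'x' -> {0,2}, take 0 (start)
  t1 'x' -> {0,2}, take 0 (0->0 ok)
  t2 'x' -> {0,2}, take 0 (0->0 ok)
  t3 'x' -> {0,2}, take 2 (0->2 ok)
  t4 'y' -> {1}, take 1 (2->1 ok)
  t5 'y' -> {1}, take 1 (1->1 ok)
  t6 'y' -> {1}, take 1 (1->1 ok)
  t7 'y' -> {1}, take 1 (1->1 ok)
  t8 'x' -> {0,2}, take 0 (1->0 ok)
  t9 'x' -> {0,2}, take 0 (0->0 ok)
  t10 'x' -> {0,2}, take 2 (0->2 ok)
  t11 'y' -> {1}, take 1 (2->1 ok)
  t12 'x' -> {0,2}, take 0 (1->0 ok)
  t13 'x' -> {0,2}, take 0 (0->0 ok)
  t14 'x' -> {0,2}, take 0 (0->0 ok)
  t15 'x' -> {0,2}, take 0 (0->0 ok)
  t16 'x' -> {0,2}, take 0 (0->0 ok)
  t17 'x' -> {0,2}, take 2 (0->2 ok)
  t18 'x' -> {0,2}, take 2 (2->2 ok)
  t19 'x' -> {0,2}, take 2 (2->2 ok)
  t20 'x' -> {0,2}, take 2 (2->2 ok)
  t21 'x' -> {0,2}, take 2 (2->2 ok)
  t22 'x' -> {0,2}, take 2 (2->2 ok)
  t23 'x' -> {0,2}, take 2 (2->2 ok)
  t24 'x' -> {0,2}, take 2 (2->2 ok)
  t25 'x' -> {0,2}, take 2 (2->2 ok)
  t26 'y' -> {1}, take 1 (2->1 ok)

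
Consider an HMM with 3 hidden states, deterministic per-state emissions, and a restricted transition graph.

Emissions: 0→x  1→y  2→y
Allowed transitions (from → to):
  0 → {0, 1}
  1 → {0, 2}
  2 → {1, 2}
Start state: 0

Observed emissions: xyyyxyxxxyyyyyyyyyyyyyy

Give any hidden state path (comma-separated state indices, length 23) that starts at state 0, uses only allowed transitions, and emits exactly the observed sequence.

  0: obs=x cand={0} pick 0 [start]
  1: obs=y cand={1,2} pick 1 [0->1 ok]
  2: obs=y cand={1,2} pick 2 [1->2 ok]
  3: obs=y cand={1,2} pick 1 [2->1 ok]
  4: obs=x cand={0} pick 0 [1->0 ok]
  5: obs=y cand={1,2} pick 1 [0->1 ok]
  6: obs=x cand={0} pick 0 [1->0 ok]
  7: obs=x cand={0} pick 0 [0->0 ok]
  8: obs=x cand={0} pick 0 [0->0 ok]
  9: obs=y cand={1,2} pick 1 [0->1 ok]
  10: obs=y cand={1,2} pick 2 [1->2 ok]
  11: obs=y cand={1,2} pick 2 [2->2 ok]
  12: obs=y cand={1,2} pick 2 [2->2 ok]
  13: obs=y cand={1,2} pick 2 [2->2 ok]
  14: obs=y cand={1,2} pick 1 [2->1 ok]
  15: obs=y cand={1,2} pick 2 [1->2 ok]
  16: obs=y cand={1,2} pick 2 [2->2 ok]
  17: obs=y cand={1,2} pick 1 [2->1 ok]
  18: obs=y cand={1,2} pick 2 [1->2 ok]
  19: obs=y cand={1,2} pick 2 [2->2 ok]
  20: obs=y cand={1,2} pick 1 [2->1 ok]
  21: obs=y cand={1,2} pick 2 [1->2 ok]
  22: obs=y cand={1,2} pick 1 [2->1 ok]

0,1,2,1,0,1,0,0,0,1,2,2,2,2,1,2,2,1,2,2,1,2,1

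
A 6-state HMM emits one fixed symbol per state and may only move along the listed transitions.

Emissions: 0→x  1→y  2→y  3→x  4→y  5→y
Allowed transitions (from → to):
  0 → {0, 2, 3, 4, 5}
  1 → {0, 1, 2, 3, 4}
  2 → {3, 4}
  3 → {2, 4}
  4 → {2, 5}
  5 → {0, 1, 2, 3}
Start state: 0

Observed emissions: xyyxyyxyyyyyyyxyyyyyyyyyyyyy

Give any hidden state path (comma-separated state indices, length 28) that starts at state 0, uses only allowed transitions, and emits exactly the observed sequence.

  pos 0: x in {0,3}, choose 0; start
  pos 1: y in {1,2,4,5}, choose 5; 0->5 ok
  pos 2: y in {1,2,4,5}, choose 2; 5->2 ok
  pos 3: x in {0,3}, choose 3; 2->3 ok
  pos 4: y in {1,2,4,5}, choose 4; 3->4 ok
  pos 5: y in {1,2,4,5}, choose 2; 4->2 ok
  pos 6: x in {0,3}, choose 3; 2->3 ok
  pos 7: y in {1,2,4,5}, choose 4; 3->4 ok
  pos 8: y in {1,2,4,5}, choose 2; 4->2 ok
  pos 9: y in {1,2,4,5}, choose 4; 2->4 ok
  pos 10: y in {1,2,4,5}, choose 5; 4->5 ok
  pos 11: y in {1,2,4,5}, choose 2; 5->2 ok
  pos 12: y in {1,2,4,5}, choose 4; 2->4 ok
  pos 13: y in {1,2,4,5}, choose 5; 4->5 ok
  pos 14: x in {0,3}, choose 3; 5->3 ok
  pos 15: y in {1,2,4,5}, choose 2; 3->2 ok
  pos 16: y in {1,2,4,5}, choose 4; 2->4 ok
  pos 17: y in {1,2,4,5}, choose 5; 4->5 ok
  pos 18: y in {1,2,4,5}, choose 2; 5->2 ok
  pos 19: y in {1,2,4,5}, choose 4; 2->4 ok
  pos 20: y in {1,2,4,5}, choose 2; 4->2 ok
  pos 21: y in {1,2,4,5}, choose 4; 2->4 ok
  pos 22: y in {1,2,4,5}, choose 2; 4->2 ok
  pos 23: y in {1,2,4,5}, choose 4; 2->4 ok
  pos 24: y in {1,2,4,5}, choose 5; 4->5 ok
  pos 25: y in {1,2,4,5}, choose 1; 5->1 ok
  pos 26: y in {1,2,4,5}, choose 4; 1->4 ok
  pos 27: y in {1,2,4,5}, choose 5; 4->5 ok

0,5,2,3,4,2,3,4,2,4,5,2,4,5,3,2,4,5,2,4,2,4,2,4,5,1,4,5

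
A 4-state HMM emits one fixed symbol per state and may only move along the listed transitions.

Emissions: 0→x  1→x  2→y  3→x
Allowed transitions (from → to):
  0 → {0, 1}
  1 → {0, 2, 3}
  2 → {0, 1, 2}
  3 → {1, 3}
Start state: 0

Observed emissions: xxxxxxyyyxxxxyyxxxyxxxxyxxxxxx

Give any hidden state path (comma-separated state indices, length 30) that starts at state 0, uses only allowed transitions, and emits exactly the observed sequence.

  [0] x  {0,1,3}  => 0  start
  [1] x  {0,1,3}  => 1  0->1 ok
  [2] x  {0,1,3}  => 0  1->0 ok
  [3] x  {0,1,3}  => 0  0->0 ok
  [4] x  {0,1,3}  => 0  0->0 ok
  [5] x  {0,1,3}  => 1  0->1 ok
  [6] y  {2}  => 2  1->2 ok
  [7] y  {2}  => 2  2->2 ok
  [8] y  {2}  => 2  2->2 ok
  [9] x  {0,1,3}  => 0  2->0 ok
  [10] x  {0,1,3}  => 0  0->0 ok
  [11] x  {0,1,3}  => 0  0->0 ok
  [12] x  {0,1,3}  => 1  0->1 ok
  [13] y  {2}  => 2  1->2 ok
  [14] y  {2}  => 2  2->2 ok
  [15] x  {0,1,3}  => 1  2->1 ok
  [16] x  {0,1,3}  => 0  1->0 ok
  [17] x  {0,1,3}  => 1  0->1 ok
  [18] y  {2}  => 2  1->2 ok
  [19] x  {0,1,3}  => 0  2->0 ok
  [20] x  {0,1,3}  => 1  0->1 ok
  [21] x  {0,1,3}  => 0  1->0 ok
  [22] x  {0,1,3}  => 1  0->1 ok
  [23] y  {2}  => 2  1->2 ok
  [24] x  {0,1,3}  => 1  2->1 ok
  [25] x  {0,1,3}  => 0  1->0 ok
  [26] x  {0,1,3}  => 1  0->1 ok
  [27] x  {0,1,3}  => 0  1->0 ok
  [28] x  {0,1,3}  => 1  0->1 ok
  [29] x  {0,1,3}  => 3  1->3 ok

0,1,0,0,0,1,2,2,2,0,0,0,1,2,2,1,0,1,2,0,1,0,1,2,1,0,1,0,1,3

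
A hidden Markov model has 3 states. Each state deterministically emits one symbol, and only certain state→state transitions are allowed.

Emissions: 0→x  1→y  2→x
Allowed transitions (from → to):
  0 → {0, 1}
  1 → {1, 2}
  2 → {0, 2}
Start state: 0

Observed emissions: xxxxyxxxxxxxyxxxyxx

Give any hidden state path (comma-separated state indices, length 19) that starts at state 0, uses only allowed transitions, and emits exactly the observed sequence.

0,0,0,0,1,2,2,2,2,2,2,0,1,2,0,0,1,2,2

  pos 0: x in {0,2}, choose 0; start
  pos 1: x in {0,2}, choose 0; 0->0 ok
  pos 2: x in {0,2}, choose 0; 0->0 ok
  pos 3: x in {0,2}, choose 0; 0->0 ok
  pos 4: y in {1}, choose 1; 0->1 ok
  pos 5: x in {0,2}, choose 2; 1->2 ok
  pos 6: x in {0,2}, choose 2; 2->2 ok
  pos 7: x in {0,2}, choose 2; 2->2 ok
  pos 8: x in {0,2}, choose 2; 2->2 ok
  pos 9: x in {0,2}, choose 2; 2->2 ok
  pos 10: x in {0,2}, choose 2; 2->2 ok
  pos 11: x in {0,2}, choose 0; 2->0 ok
  pos 12: y in {1}, choose 1; 0->1 ok
  pos 13: x in {0,2}, choose 2; 1->2 ok
  pos 14: x in {0,2}, choose 0; 2->0 ok
  pos 15: x in {0,2}, choose 0; 0->0 ok
  pos 16: y in {1}, choose 1; 0->1 ok
  pos 17: x in {0,2}, choose 2; 1->2 ok
  pos 18: x in {0,2}, choose 2; 2->2 ok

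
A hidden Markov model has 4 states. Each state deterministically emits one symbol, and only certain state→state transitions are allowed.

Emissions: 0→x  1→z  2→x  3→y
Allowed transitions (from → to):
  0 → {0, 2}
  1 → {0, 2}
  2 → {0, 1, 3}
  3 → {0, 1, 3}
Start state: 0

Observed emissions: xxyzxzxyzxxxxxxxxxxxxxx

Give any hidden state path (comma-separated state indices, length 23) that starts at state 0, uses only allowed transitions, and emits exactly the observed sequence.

  pos 0: x in {0,2}, choose 0; start
  pos 1: x in {0,2}, choose 2; 0->2 ok
  pos 2: y in {3}, choose 3; 2->3 ok
  pos 3: z in {1}, choose 1; 3->1 ok
  pos 4: x in {0,2}, choose 2; 1->2 ok
  pos 5: z in {1}, choose 1; 2->1 ok
  pos 6: x in {0,2}, choose 2; 1->2 ok
  pos 7: y in {3}, choose 3; 2->3 ok
  pos 8: z in {1}, choose 1; 3->1 ok
  pos 9: x in {0,2}, choose 2; 1->2 ok
  pos 10: x in {0,2}, choose 0; 2->0 ok
  pos 11: x in {0,2}, choose 0; 0->0 ok
  pos 12: x in {0,2}, choose 0; 0->0 ok
  pos 13: x in {0,2}, choose 0; 0->0 ok
  pos 14: x in {0,2}, choose 2; 0->2 ok
  pos 15: x in {0,2}, choose 0; 2->0 ok
  pos 16: x in {0,2}, choose 0; 0->0 ok
  pos 17: x in {0,2}, choose 2; 0->2 ok
  pos 18: x in {0,2}, choose 0; 2->0 ok
  pos 19: x in {0,2}, choose 0; 0->0 ok
  pos 20: x in {0,2}, choose 2; 0->2 ok
  pos 21: x in {0,2}, choose 0; 2->0 ok
  pos 22: x in {0,2}, choose 2; 0->2 ok

0,2,3,1,2,1,2,3,1,2,0,0,0,0,2,0,0,2,0,0,2,0,2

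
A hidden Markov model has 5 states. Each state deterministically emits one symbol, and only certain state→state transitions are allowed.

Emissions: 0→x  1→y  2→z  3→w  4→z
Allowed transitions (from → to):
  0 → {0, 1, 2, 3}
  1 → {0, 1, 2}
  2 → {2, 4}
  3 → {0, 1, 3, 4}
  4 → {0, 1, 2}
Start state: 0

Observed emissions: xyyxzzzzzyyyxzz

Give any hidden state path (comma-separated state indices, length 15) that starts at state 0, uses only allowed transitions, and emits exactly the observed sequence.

  [0] x  {0}  => 0  start
  [1] y  {1}  => 1  0->1 ok
  [2] y  {1}  => 1  1->1 ok
  [3] x  {0}  => 0  1->0 ok
  [4] z  {2,4}  => 2  0->2 ok
  [5] z  {2,4}  => 2  2->2 ok
  [6] z  {2,4}  => 2  2->2 ok
  [7] z  {2,4}  => 2  2->2 ok
  [8] z  {2,4}  => 4  2->4 ok
  [9] y  {1}  => 1  4->1 ok
  [10] y  {1}  => 1  1->1 ok
  [11] y  {1}  => 1  1->1 ok
  [12] x  {0}  => 0  1->0 ok
  [13] z  {2,4}  => 2  0->2 ok
  [14] z  {2,4}  => 4  2->4 ok

0,1,1,0,2,2,2,2,4,1,1,1,0,2,4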